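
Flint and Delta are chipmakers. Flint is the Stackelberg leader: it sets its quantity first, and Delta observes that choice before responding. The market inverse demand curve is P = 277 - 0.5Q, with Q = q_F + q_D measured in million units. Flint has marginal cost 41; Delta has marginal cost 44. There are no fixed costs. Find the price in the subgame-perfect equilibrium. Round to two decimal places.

100.75

The follower Delta best-responds to any q_F: π_D = (277 - 0.5Q)q_D - 44q_D.
∂π_D/∂q_D = 233 - (1/2)q_F - q_D = 0 gives the reaction function q_D = (233 - (1/2)q_F).
The leader anticipates this reaction. Substituting into P = 277 - 0.5Q gives P = 321/2 - (1/4)q_F, so π_F = (321/2 - (1/4)q_F)q_F - 41q_F.
The leader's first-order condition 239/2 - (1/2)q_F = 0 yields q_F = 239.
Then q_D = (233 - (1/2)·239) = 227/2.
Total output Q = 705/2, so price P = 277 - (1/2)·(705/2) = 403/4.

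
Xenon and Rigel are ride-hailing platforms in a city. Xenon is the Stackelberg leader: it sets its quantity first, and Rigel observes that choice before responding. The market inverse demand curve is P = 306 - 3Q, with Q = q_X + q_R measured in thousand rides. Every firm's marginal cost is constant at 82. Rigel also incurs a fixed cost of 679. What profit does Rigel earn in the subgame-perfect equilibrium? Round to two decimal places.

366.33

Solve by backward induction. Given q_X, the follower Rigel maximises π_R = (306 - 3q_X - 3q_R)q_R - 82q_R.
Follower FOC: 224 - 3q_X - 6q_R = 0, so q_R(q_X) = (224 - 3q_X)/6.
Xenon substitutes q_R(q_X) into its own profit: π_X = q_X(306 - 3q_X - (224 - 3q_X)/2) - 82q_X = (194 - (3/2)q_X)q_X - 82q_X.
The leader's first-order condition 112 - 3q_X = 0 yields q_X = 112/3.
Then q_R = (224 - 3·(112/3))/6 = 56/3.
Price P = 306 - 3·56 = 138.
Rigel's profit: (138 - 82)·(56/3) - 679 = 1099/3.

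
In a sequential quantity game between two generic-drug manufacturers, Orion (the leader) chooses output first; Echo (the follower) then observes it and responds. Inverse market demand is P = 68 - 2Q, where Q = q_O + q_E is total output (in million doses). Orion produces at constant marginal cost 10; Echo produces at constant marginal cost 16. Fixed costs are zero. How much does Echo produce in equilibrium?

5

The follower Echo best-responds to any q_O: π_E = (68 - 2Q)q_E - 16q_E.
∂π_E/∂q_E = 52 - 2q_O - 4q_E = 0 gives the reaction function q_E = (52 - 2q_O)/4.
Orion substitutes q_E(q_O) into its own profit: π_O = q_O(68 - 2q_O - (52 - 2q_O)/2) - 10q_O = (42 - q_O)q_O - 10q_O.
Leader FOC: 32 - 2q_O = 0, so q_O = 16.
Then q_E = (52 - 2·16)/4 = 5.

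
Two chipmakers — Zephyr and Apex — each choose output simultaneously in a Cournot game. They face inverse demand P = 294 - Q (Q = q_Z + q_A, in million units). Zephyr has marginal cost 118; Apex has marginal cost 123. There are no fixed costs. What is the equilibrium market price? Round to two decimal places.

Zephyr's profit: π_Z = (294 - Q)q_Z - (118q_Z). Setting ∂π_Z/∂q_Z = 0: 176 - 2q_Z - (q_A) = 0.
Apex's first-order condition: 171 - 2q_A - (q_Z) = 0.
Rearranging gives the reaction functions q_Z = (176 - q_A)/2 and q_A = (171 - q_Z)/2.
Substituting one into the other gives q_Z = 181/3 and q_A = 166/3.
Total output Q = 347/3, so price P = 294 - 347/3 = 535/3.

178.33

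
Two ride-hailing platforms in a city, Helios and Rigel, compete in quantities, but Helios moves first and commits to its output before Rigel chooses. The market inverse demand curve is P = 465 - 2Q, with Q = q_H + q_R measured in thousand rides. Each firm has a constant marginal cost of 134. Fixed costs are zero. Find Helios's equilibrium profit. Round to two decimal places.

6847.56

Solve by backward induction. Given q_H, the follower Rigel maximises π_R = (465 - 2q_H - 2q_R)q_R - 134q_R.
Setting the follower's marginal profit to zero, 331 - 2q_H - 4q_R = 0, i.e. q_R = (331 - 2q_H)/4.
The leader anticipates this reaction. Substituting into P = 465 - 2Q gives P = 599/2 - q_H, so π_H = (599/2 - q_H)q_H - 134q_H.
Leader FOC: 331/2 - 2q_H = 0, so q_H = 331/4.
Then q_R = (331 - 2·(331/4))/4 = 331/8.
Price P = 465 - 2·(993/8) = 867/4.
Helios's profit: (867/4 - 134)·(331/4) = 6847.5625.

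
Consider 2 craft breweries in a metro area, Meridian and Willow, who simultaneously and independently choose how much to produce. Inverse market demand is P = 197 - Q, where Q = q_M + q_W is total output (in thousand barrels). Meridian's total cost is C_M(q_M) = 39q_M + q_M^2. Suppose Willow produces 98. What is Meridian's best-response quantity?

15

With the rival's output fixed at 98, Meridian's profit is π_M = (197 - 98 - q_M)q_M - (39q_M + q_M²) = (99 - q_M)q_M - (39q_M + q_M²).
∂π_M/∂q_M = 60 - 4q_M = 0, so q_M = 15.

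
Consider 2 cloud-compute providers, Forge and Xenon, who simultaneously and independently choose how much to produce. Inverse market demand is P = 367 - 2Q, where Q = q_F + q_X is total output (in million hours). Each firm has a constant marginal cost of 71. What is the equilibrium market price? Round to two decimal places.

Each firm earns π_i = (367 - 2Q)q_i - 71q_i.
First-order condition (treating rivals' output as given): 296 - 4q_i - 2q_j = 0.
By symmetry each firm produces the same amount; substituting q_j = q_i yields q_i = 296/6 = 148/3.
Total output Q = 296/3, so price P = 367 - 2·(296/3) = 509/3.

169.67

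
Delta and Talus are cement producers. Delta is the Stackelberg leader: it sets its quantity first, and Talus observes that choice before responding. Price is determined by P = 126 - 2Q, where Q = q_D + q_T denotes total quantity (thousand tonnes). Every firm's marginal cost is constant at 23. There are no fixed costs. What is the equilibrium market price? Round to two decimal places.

The follower Talus best-responds to any q_D: π_T = (126 - 2Q)q_T - 23q_T.
Setting the follower's marginal profit to zero, 103 - 2q_D - 4q_T = 0, i.e. q_T = (103 - 2q_D)/4.
Delta substitutes q_T(q_D) into its own profit: π_D = q_D(126 - 2q_D - (103 - 2q_D)/2) - 23q_D = (149/2 - q_D)q_D - 23q_D.
The leader's first-order condition 103/2 - 2q_D = 0 yields q_D = 103/4.
Then q_T = (103 - 2·(103/4))/4 = 103/8.
Total output Q = 309/8, so price P = 126 - 2·(309/8) = 195/4.

48.75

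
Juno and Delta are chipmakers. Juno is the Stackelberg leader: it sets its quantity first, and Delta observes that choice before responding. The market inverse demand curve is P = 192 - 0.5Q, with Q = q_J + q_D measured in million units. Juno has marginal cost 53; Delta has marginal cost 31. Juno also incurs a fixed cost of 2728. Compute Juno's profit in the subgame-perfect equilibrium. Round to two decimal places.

694.25

The follower Delta best-responds to any q_J: π_D = (192 - 0.5Q)q_D - 31q_D.
∂π_D/∂q_D = 161 - (1/2)q_J - q_D = 0 gives the reaction function q_D = (161 - (1/2)q_J).
Juno substitutes q_D(q_J) into its own profit: π_J = q_J(192 - (1/2)q_J - (161 - (1/2)q_J)/2) - 53q_J = (223/2 - (1/4)q_J)q_J - 53q_J.
Maximising: ∂π_J/∂q_J = 117/2 - (1/2)q_J = 0, giving q_J = 117.
Then q_D = (161 - (1/2)·117) = 205/2.
Price P = 192 - (1/2)·(439/2) = 329/4.
Juno's profit: (329/4 - 53)·117 - 2728 = 694.2500.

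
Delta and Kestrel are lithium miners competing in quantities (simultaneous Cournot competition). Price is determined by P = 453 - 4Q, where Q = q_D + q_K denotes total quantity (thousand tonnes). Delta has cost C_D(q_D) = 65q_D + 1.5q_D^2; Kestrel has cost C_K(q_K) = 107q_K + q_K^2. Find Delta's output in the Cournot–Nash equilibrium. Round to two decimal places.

26.55

Delta's profit: π_D = (453 - 4Q)q_D - (65q_D + (3/2)q_D²). Setting ∂π_D/∂q_D = 0: 388 - 11q_D - 4(q_K) = 0.
Kestrel's profit: π_K = (453 - 4Q)q_K - (107q_K + q_K²). Setting ∂π_K/∂q_K = 0: 346 - 10q_K - 4(q_D) = 0.
Best responses: q_D = (388 - 4q_K)/11, q_K = (346 - 4q_D)/10.
Solving the pair: q_D = 1248/47, q_K = 1127/47.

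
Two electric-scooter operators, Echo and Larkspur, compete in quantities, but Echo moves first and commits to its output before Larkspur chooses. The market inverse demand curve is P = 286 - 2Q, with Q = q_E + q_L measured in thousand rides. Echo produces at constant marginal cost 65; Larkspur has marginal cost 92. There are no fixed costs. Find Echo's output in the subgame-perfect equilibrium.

The follower Larkspur best-responds to any q_E: π_L = (286 - 2Q)q_L - 92q_L.
∂π_L/∂q_L = 194 - 2q_E - 4q_L = 0 gives the reaction function q_L = (194 - 2q_E)/4.
The leader anticipates this reaction. Substituting into P = 286 - 2Q gives P = 189 - q_E, so π_E = (189 - q_E)q_E - 65q_E.
The leader's first-order condition 124 - 2q_E = 0 yields q_E = 62.
Then q_L = (194 - 2·62)/4 = 35/2.

62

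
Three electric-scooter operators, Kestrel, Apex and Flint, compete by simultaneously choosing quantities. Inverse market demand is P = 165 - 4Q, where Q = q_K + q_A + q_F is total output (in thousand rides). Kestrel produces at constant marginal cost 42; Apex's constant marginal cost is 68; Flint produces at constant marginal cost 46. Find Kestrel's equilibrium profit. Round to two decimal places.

Kestrel's profit: π_K = (165 - 4Q)q_K - (42q_K). Setting ∂π_K/∂q_K = 0: 123 - 8q_K - 4(q_A + q_F) = 0.
Apex's first-order condition: 97 - 8q_A - 4(q_K + q_F) = 0.
Flint's profit: π_F = (165 - 4Q)q_F - (46q_F). Setting ∂π_F/∂q_F = 0: 119 - 8q_F - 4(q_K + q_A) = 0.
Adding the 3 first-order conditions: 339 − 16Q = 0, so Q = 339/16.
Back-substituting: q_K = (123 − 339/4)/4 = 153/16, q_A = (97 − 339/4)/4 = 49/16, q_F = (119 − 339/4)/4 = 137/16.
Price P = 165 - 4·(339/16) = 321/4.
Kestrel's profit: (321/4 - 42)·(153/16) = 365.7656.

365.77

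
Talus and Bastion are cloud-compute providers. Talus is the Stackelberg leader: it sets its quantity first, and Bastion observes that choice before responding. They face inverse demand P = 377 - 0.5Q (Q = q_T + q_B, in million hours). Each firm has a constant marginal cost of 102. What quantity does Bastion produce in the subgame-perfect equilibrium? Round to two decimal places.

Solve by backward induction. Given q_T, the follower Bastion maximises π_B = (377 - (1/2)q_T - (1/2)q_B)q_B - 102q_B.
∂π_B/∂q_B = 275 - (1/2)q_T - q_B = 0 gives the reaction function q_B = (275 - (1/2)q_T).
Talus substitutes q_B(q_T) into its own profit: π_T = q_T(377 - (1/2)q_T - (275 - (1/2)q_T)/2) - 102q_T = (479/2 - (1/4)q_T)q_T - 102q_T.
Maximising: ∂π_T/∂q_T = 275/2 - (1/2)q_T = 0, giving q_T = 275.
Then q_B = (275 - (1/2)·275) = 275/2.

137.50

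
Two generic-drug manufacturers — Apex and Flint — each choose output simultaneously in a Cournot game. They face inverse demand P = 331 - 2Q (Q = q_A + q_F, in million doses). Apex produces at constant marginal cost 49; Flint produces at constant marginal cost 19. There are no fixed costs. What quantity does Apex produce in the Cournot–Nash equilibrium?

Apex's profit: π_A = (331 - 2Q)q_A - (49q_A). Setting ∂π_A/∂q_A = 0: 282 - 4q_A - 2(q_F) = 0.
Flint's first-order condition: 312 - 4q_F - 2(q_A) = 0.
So q_A = (282 - 2q_F)/4 and q_F = (312 - 2q_A)/4.
Substituting one into the other gives q_A = 42 and q_F = 57.

42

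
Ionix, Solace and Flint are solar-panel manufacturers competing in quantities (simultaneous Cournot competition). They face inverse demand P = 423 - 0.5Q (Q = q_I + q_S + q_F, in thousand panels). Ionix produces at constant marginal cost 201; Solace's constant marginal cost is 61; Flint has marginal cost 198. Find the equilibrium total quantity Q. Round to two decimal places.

404.50

Ionix's profit: π_I = (423 - 0.5Q)q_I - (201q_I). Setting ∂π_I/∂q_I = 0: 222 - q_I - (1/2)(q_S + q_F) = 0.
Solace's first-order condition: 362 - q_S - (1/2)(q_I + q_F) = 0.
Flint's profit: π_F = (423 - 0.5Q)q_F - (198q_F). Setting ∂π_F/∂q_F = 0: 225 - q_F - (1/2)(q_I + q_S) = 0.
Adding the 3 conditions: 809 − Q − Q = 0, i.e. Q = 809/2.
Back-substituting: q_I = (222 − 809/4)/(1/2) = 79/2, q_S = (362 − 809/4)/(1/2) = 639/2, q_F = (225 − 809/4)/(1/2) = 91/2.
Total output Q = 79/2 + 639/2 + 91/2 = 809/2.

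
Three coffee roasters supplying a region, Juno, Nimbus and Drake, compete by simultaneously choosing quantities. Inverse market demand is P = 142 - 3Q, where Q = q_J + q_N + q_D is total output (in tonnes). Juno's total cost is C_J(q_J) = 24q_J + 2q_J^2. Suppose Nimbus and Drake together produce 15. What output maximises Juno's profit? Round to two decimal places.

7.30

With rivals' combined output fixed at 15, Juno's profit is π_J = (142 - 3·15 - 3q_J)q_J - (24q_J + 2q_J²) = (97 - 3q_J)q_J - (24q_J + 2q_J²).
∂π_J/∂q_J = 73 - 10q_J = 0, so q_J = 73/10.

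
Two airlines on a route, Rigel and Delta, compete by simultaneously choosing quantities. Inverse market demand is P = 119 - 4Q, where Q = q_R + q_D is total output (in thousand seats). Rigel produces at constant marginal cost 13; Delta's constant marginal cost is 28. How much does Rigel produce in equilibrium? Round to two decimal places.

Rigel's profit: π_R = (119 - 4Q)q_R - (13q_R). Setting ∂π_R/∂q_R = 0: 106 - 8q_R - 4(q_D) = 0.
Delta's first-order condition: 91 - 8q_D - 4(q_R) = 0.
Best responses: q_R = (106 - 4q_D)/8, q_D = (91 - 4q_R)/8.
Solving the pair: q_R = 121/12, q_D = 19/3.

10.08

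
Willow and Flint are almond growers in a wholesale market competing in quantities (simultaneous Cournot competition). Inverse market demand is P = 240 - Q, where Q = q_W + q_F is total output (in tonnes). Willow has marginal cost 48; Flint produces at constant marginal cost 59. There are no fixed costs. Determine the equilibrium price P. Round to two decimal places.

115.67

Willow's profit: π_W = (240 - Q)q_W - (48q_W). Setting ∂π_W/∂q_W = 0: 192 - 2q_W - (q_F) = 0.
Flint's profit: π_F = (240 - Q)q_F - (59q_F). Setting ∂π_F/∂q_F = 0: 181 - 2q_F - (q_W) = 0.
So q_W = (192 - q_F)/2 and q_F = (181 - q_W)/2.
Solving the pair: q_W = 203/3, q_F = 170/3.
Total output Q = 373/3, so price P = 240 - 373/3 = 347/3.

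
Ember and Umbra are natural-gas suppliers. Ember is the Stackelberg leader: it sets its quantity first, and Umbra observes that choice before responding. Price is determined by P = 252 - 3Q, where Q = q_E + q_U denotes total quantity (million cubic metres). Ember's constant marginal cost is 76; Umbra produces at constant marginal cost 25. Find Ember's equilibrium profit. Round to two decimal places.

651.04

The follower Umbra best-responds to any q_E: π_U = (252 - 3Q)q_U - 25q_U.
Setting the follower's marginal profit to zero, 227 - 3q_E - 6q_U = 0, i.e. q_U = (227 - 3q_E)/6.
The leader anticipates this reaction. Substituting into P = 252 - 3Q gives P = 277/2 - (3/2)q_E, so π_E = (277/2 - (3/2)q_E)q_E - 76q_E.
Leader FOC: 125/2 - 3q_E = 0, so q_E = 125/6.
Then q_U = (227 - 3·(125/6))/6 = 329/12.
Price P = 252 - 3·(193/4) = 429/4.
Ember's profit: (429/4 - 76)·(125/6) = 651.0417.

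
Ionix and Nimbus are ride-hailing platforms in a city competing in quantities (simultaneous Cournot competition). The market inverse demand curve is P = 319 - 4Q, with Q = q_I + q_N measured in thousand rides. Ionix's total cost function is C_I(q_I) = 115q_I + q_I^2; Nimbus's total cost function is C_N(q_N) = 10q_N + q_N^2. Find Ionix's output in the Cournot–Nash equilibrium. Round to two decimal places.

Ionix's profit: π_I = (319 - 4Q)q_I - (115q_I + q_I²). Setting ∂π_I/∂q_I = 0: 204 - 10q_I - 4(q_N) = 0.
Nimbus's profit: π_N = (319 - 4Q)q_N - (10q_N + q_N²). Setting ∂π_N/∂q_N = 0: 309 - 10q_N - 4(q_I) = 0.
Rearranging gives the reaction functions q_I = (204 - 4q_N)/10 and q_N = (309 - 4q_I)/10.
Solving the pair: q_I = 67/7, q_N = 379/14.

9.57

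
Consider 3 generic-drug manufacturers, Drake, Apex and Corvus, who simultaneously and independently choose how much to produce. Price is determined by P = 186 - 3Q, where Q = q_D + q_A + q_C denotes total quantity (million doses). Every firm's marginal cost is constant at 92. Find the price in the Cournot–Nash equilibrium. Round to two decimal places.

A representative firm's profit is π_i = q_i(186 - 3Q) - 92q_i.
First-order condition (treating rivals' output as given): 94 - 6q_i - 3·Σ_{j≠i} q_j = 0.
By symmetry each firm produces the same amount; substituting Σ_{j≠i} q_j = 2q_i yields q_i = 94/12 = 47/6.
Total output Q = 47/2, so price P = 186 - 3·(47/2) = 231/2.

115.50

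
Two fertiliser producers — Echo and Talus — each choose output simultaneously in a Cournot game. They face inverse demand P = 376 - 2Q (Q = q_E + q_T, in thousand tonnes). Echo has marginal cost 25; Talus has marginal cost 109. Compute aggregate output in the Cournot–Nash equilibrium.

Echo's profit: π_E = (376 - 2Q)q_E - (25q_E). Setting ∂π_E/∂q_E = 0: 351 - 4q_E - 2(q_T) = 0.
Talus's first-order condition: 267 - 4q_T - 2(q_E) = 0.
Rearranging gives the reaction functions q_E = (351 - 2q_T)/4 and q_T = (267 - 2q_E)/4.
Substituting one into the other gives q_E = 145/2 and q_T = 61/2.
Total output Q = 145/2 + 61/2 = 103.

103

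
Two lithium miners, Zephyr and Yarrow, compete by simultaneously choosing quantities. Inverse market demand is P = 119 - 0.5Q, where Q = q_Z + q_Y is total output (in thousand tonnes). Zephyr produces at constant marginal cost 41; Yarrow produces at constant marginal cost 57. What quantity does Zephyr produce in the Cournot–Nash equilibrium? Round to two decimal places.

62.67

Zephyr's profit: π_Z = (119 - 0.5Q)q_Z - (41q_Z). Setting ∂π_Z/∂q_Z = 0: 78 - q_Z - (1/2)(q_Y) = 0.
Yarrow's profit: π_Y = (119 - 0.5Q)q_Y - (57q_Y). Setting ∂π_Y/∂q_Y = 0: 62 - q_Y - (1/2)(q_Z) = 0.
So q_Z = (78 - (1/2)q_Y) and q_Y = (62 - (1/2)q_Z).
Substituting one into the other gives q_Z = 188/3 and q_Y = 92/3.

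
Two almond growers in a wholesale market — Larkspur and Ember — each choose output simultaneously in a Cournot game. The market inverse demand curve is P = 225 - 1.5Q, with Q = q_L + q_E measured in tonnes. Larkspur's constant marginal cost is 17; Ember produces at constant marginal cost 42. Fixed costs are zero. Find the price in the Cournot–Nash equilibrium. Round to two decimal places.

94.67

Larkspur's profit: π_L = (225 - 1.5Q)q_L - (17q_L). Setting ∂π_L/∂q_L = 0: 208 - 3q_L - (3/2)(q_E) = 0.
Ember's profit: π_E = (225 - 1.5Q)q_E - (42q_E). Setting ∂π_E/∂q_E = 0: 183 - 3q_E - (3/2)(q_L) = 0.
Rearranging gives the reaction functions q_L = (208 - (3/2)q_E)/3 and q_E = (183 - (3/2)q_L)/3.
Solving the pair: q_L = 466/9, q_E = 316/9.
Total output Q = 782/9, so price P = 225 - (3/2)·(782/9) = 284/3.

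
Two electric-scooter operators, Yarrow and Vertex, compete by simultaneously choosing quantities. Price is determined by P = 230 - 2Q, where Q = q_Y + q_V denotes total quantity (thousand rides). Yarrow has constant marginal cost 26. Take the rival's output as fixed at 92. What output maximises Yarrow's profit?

5

With the rival's output fixed at 92, Yarrow's profit is π_Y = (230 - 2·92 - 2q_Y)q_Y - (26q_Y) = (46 - 2q_Y)q_Y - (26q_Y).
∂π_Y/∂q_Y = 20 - 4q_Y = 0, so q_Y = 5.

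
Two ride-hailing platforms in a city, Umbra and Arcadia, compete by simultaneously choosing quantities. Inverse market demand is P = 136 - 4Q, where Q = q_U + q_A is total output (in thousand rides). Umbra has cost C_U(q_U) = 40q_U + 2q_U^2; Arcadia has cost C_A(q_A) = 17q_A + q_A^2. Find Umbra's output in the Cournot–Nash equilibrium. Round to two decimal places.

Umbra's profit: π_U = (136 - 4Q)q_U - (40q_U + 2q_U²). Setting ∂π_U/∂q_U = 0: 96 - 12q_U - 4(q_A) = 0.
Arcadia's first-order condition: 119 - 10q_A - 4(q_U) = 0.
Best responses: q_U = (96 - 4q_A)/12, q_A = (119 - 4q_U)/10.
Solving the pair: q_U = 121/26, q_A = 261/26.

4.65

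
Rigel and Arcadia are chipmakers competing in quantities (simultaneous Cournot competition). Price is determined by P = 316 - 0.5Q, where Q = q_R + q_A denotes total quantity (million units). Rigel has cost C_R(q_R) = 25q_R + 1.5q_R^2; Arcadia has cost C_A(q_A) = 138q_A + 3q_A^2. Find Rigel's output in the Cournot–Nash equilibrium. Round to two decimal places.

Rigel's profit: π_R = (316 - 0.5Q)q_R - (25q_R + (3/2)q_R²). Setting ∂π_R/∂q_R = 0: 291 - 4q_R - (1/2)(q_A) = 0.
Arcadia's profit: π_A = (316 - 0.5Q)q_A - (138q_A + 3q_A²). Setting ∂π_A/∂q_A = 0: 178 - 7q_A - (1/2)(q_R) = 0.
So q_R = (291 - (1/2)q_A)/4 and q_A = (178 - (1/2)q_R)/7.
Substituting one into the other gives q_R = 70.1982 and q_A = 20.4144.

70.20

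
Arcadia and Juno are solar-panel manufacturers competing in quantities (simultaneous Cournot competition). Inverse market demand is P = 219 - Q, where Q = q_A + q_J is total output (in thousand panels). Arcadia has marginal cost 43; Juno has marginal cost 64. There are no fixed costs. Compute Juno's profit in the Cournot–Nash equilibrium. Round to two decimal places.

1995.11

Arcadia's profit: π_A = (219 - Q)q_A - (43q_A). Setting ∂π_A/∂q_A = 0: 176 - 2q_A - (q_J) = 0.
Juno's profit: π_J = (219 - Q)q_J - (64q_J). Setting ∂π_J/∂q_J = 0: 155 - 2q_J - (q_A) = 0.
So q_A = (176 - q_J)/2 and q_J = (155 - q_A)/2.
Substituting one into the other gives q_A = 197/3 and q_J = 134/3.
Price P = 219 - 331/3 = 326/3.
Juno's profit: (326/3 - 64)·(134/3) = 1995.1111.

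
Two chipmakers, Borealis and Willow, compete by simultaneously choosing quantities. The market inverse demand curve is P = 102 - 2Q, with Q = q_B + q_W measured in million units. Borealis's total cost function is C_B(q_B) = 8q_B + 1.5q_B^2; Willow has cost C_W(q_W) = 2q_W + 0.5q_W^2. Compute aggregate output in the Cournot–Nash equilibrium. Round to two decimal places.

Borealis's profit: π_B = (102 - 2Q)q_B - (8q_B + (3/2)q_B²). Setting ∂π_B/∂q_B = 0: 94 - 7q_B - 2(q_W) = 0.
Willow's profit: π_W = (102 - 2Q)q_W - (2q_W + (1/2)q_W²). Setting ∂π_W/∂q_W = 0: 100 - 5q_W - 2(q_B) = 0.
So q_B = (94 - 2q_W)/7 and q_W = (100 - 2q_B)/5.
Substituting one into the other gives q_B = 270/31 and q_W = 512/31.
Total output Q = 270/31 + 512/31 = 782/31.

25.23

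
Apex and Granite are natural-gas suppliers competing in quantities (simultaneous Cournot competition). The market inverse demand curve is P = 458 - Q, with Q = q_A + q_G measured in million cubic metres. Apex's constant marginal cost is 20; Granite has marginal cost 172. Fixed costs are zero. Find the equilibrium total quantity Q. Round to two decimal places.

241.33

Apex's profit: π_A = (458 - Q)q_A - (20q_A). Setting ∂π_A/∂q_A = 0: 438 - 2q_A - (q_G) = 0.
Granite's profit: π_G = (458 - Q)q_G - (172q_G). Setting ∂π_G/∂q_G = 0: 286 - 2q_G - (q_A) = 0.
Best responses: q_A = (438 - q_G)/2, q_G = (286 - q_A)/2.
Substituting one into the other gives q_A = 590/3 and q_G = 134/3.
Total output Q = 590/3 + 134/3 = 724/3.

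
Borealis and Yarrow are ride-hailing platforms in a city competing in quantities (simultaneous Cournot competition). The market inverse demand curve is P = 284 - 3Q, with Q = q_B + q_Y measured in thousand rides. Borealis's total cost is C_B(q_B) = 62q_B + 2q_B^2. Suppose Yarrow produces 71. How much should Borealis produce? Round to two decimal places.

With the rival's output fixed at 71, Borealis's profit is π_B = (284 - 3·71 - 3q_B)q_B - (62q_B + 2q_B²) = (71 - 3q_B)q_B - (62q_B + 2q_B²).
∂π_B/∂q_B = 9 - 10q_B = 0, so q_B = 9/10.

0.90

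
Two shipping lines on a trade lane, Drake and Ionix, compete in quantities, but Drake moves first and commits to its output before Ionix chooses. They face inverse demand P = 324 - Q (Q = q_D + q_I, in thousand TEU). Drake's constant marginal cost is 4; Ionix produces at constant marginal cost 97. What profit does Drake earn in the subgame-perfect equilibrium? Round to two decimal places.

The follower Ionix best-responds to any q_D: π_I = (324 - Q)q_I - 97q_I.
Follower FOC: 227 - q_D - 2q_I = 0, so q_I(q_D) = (227 - q_D)/2.
Drake substitutes q_I(q_D) into its own profit: π_D = q_D(324 - q_D - (227 - q_D)/2) - 4q_D = (421/2 - (1/2)q_D)q_D - 4q_D.
The leader's first-order condition 413/2 - q_D = 0 yields q_D = 413/2.
Then q_I = (227 - 413/2)/2 = 41/4.
Price P = 324 - 867/4 = 429/4.
Drake's profit: (429/4 - 4)·(413/2) = 21321.1250.

21321.13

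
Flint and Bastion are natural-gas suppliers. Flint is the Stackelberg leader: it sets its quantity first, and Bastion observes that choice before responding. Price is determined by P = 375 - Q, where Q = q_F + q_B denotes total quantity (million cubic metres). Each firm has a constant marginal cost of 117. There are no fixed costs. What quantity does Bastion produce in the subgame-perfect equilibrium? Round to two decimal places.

64.50

The follower Bastion best-responds to any q_F: π_B = (375 - Q)q_B - 117q_B.
∂π_B/∂q_B = 258 - q_F - 2q_B = 0 gives the reaction function q_B = (258 - q_F)/2.
Flint substitutes q_B(q_F) into its own profit: π_F = q_F(375 - q_F - (258 - q_F)/2) - 117q_F = (246 - (1/2)q_F)q_F - 117q_F.
Leader FOC: 129 - q_F = 0, so q_F = 129.
Then q_B = (258 - 129)/2 = 129/2.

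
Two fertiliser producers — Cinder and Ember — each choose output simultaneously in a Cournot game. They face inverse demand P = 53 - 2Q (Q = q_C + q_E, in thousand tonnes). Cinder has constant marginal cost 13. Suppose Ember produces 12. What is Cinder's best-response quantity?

With the rival's output fixed at 12, Cinder's profit is π_C = (53 - 2·12 - 2q_C)q_C - (13q_C) = (29 - 2q_C)q_C - (13q_C).
∂π_C/∂q_C = 16 - 4q_C = 0, so q_C = 4.

4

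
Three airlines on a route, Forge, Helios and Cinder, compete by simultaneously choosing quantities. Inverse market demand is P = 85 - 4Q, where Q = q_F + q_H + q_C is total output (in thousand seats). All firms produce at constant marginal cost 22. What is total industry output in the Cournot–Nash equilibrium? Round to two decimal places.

Each firm earns π_i = (85 - 4Q)q_i - 22q_i.
First-order condition (treating rivals' output as given): 63 - 8q_i - 4·Σ_{j≠i} q_j = 0.
By symmetry each firm produces the same amount; substituting Σ_{j≠i} q_j = 2q_i yields q_i = 63/16.
Total output Q = 63/16 + 63/16 + 63/16 = 189/16.

11.81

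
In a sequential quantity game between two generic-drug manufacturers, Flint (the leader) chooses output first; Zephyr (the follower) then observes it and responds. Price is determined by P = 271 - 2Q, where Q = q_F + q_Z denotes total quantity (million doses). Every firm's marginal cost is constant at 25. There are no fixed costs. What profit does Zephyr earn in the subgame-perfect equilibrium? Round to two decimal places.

The follower Zephyr best-responds to any q_F: π_Z = (271 - 2Q)q_Z - 25q_Z.
Follower FOC: 246 - 2q_F - 4q_Z = 0, so q_Z(q_F) = (246 - 2q_F)/4.
Flint substitutes q_Z(q_F) into its own profit: π_F = q_F(271 - 2q_F - (246 - 2q_F)/2) - 25q_F = (148 - q_F)q_F - 25q_F.
The leader's first-order condition 123 - 2q_F = 0 yields q_F = 123/2.
Then q_Z = (246 - 2·(123/2))/4 = 123/4.
Price P = 271 - 2·(369/4) = 173/2.
Zephyr's profit: (173/2 - 25)·(123/4) = 1891.1250.

1891.13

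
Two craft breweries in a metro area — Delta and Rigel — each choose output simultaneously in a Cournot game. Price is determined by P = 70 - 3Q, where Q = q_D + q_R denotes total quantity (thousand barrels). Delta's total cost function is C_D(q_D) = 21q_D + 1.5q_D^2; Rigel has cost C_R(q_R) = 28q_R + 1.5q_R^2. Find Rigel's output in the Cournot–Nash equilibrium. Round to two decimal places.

3.21

Delta's profit: π_D = (70 - 3Q)q_D - (21q_D + (3/2)q_D²). Setting ∂π_D/∂q_D = 0: 49 - 9q_D - 3(q_R) = 0.
Rigel's profit: π_R = (70 - 3Q)q_R - (28q_R + (3/2)q_R²). Setting ∂π_R/∂q_R = 0: 42 - 9q_R - 3(q_D) = 0.
So q_D = (49 - 3q_R)/9 and q_R = (42 - 3q_D)/9.
Substituting one into the other gives q_D = 35/8 and q_R = 77/24.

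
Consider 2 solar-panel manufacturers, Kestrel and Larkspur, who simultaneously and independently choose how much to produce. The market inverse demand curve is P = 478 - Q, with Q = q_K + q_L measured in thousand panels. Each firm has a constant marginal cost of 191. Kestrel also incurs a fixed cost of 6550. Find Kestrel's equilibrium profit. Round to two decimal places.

2602.11

A representative firm's profit is π_i = q_i(478 - Q) - 191q_i.
Setting ∂π_i/∂q_i = 0 with rivals' quantities fixed: 287 - 2q_i - q_j = 0.
By symmetry each firm produces the same amount; substituting q_j = q_i yields q_i = 287/3.
Price P = 478 - 574/3 = 860/3.
Kestrel's profit: (860/3 - 191)·(287/3) - 6550 = 2602.1111.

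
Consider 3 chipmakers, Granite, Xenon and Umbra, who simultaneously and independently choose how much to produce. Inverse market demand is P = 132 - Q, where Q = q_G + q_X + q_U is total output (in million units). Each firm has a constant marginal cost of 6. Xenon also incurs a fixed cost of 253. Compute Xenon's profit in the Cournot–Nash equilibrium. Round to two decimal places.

739.25

Each firm earns π_i = (132 - Q)q_i - 6q_i.
First-order condition (treating rivals' output as given): 126 - 2q_i - Σ_{j≠i} q_j = 0.
With identical firms every q_j equals q_i, so Σ_{j≠i} q_j = 2q_i and 126 = 4q_i, giving q_i = 63/2.
Price P = 132 - 189/2 = 75/2.
Xenon's profit: (75/2 - 6)·(63/2) - 253 = 739.2500.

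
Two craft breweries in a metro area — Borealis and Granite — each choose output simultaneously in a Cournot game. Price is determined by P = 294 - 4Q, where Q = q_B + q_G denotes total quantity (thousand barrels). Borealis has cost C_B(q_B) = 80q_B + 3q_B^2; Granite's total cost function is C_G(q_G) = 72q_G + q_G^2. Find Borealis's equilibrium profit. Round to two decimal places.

Borealis's profit: π_B = (294 - 4Q)q_B - (80q_B + 3q_B²). Setting ∂π_B/∂q_B = 0: 214 - 14q_B - 4(q_G) = 0.
Granite's first-order condition: 222 - 10q_G - 4(q_B) = 0.
Best responses: q_B = (214 - 4q_G)/14, q_G = (222 - 4q_B)/10.
Solving the pair: q_B = 313/31, q_G = 563/31.
Price P = 294 - 4·(876/31) = 180.9677.
Borealis's profit: 180.9677·(313/31) - 80·(313/31) - 3(313/31)² = 713.6139.

713.61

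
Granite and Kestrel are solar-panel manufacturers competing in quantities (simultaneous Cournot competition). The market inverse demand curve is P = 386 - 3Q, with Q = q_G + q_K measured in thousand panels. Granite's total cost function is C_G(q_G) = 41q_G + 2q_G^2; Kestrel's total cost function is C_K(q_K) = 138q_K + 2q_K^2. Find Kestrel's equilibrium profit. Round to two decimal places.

Granite's profit: π_G = (386 - 3Q)q_G - (41q_G + 2q_G²). Setting ∂π_G/∂q_G = 0: 345 - 10q_G - 3(q_K) = 0.
Kestrel's profit: π_K = (386 - 3Q)q_K - (138q_K + 2q_K²). Setting ∂π_K/∂q_K = 0: 248 - 10q_K - 3(q_G) = 0.
Rearranging gives the reaction functions q_G = (345 - 3q_K)/10 and q_K = (248 - 3q_G)/10.
Substituting one into the other gives q_G = 29.7363 and q_K = 1445/91.
Price P = 386 - 3·(593/13) = 249.1538.
Kestrel's profit: 249.1538·(1445/91) - 138·(1445/91) - 2(1445/91)² = 1260.7324.

1260.73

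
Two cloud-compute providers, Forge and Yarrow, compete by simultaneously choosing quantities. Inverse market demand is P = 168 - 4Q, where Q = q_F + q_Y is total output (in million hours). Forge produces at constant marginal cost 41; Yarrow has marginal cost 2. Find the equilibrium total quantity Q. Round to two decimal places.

Forge's profit: π_F = (168 - 4Q)q_F - (41q_F). Setting ∂π_F/∂q_F = 0: 127 - 8q_F - 4(q_Y) = 0.
Yarrow's profit: π_Y = (168 - 4Q)q_Y - (2q_Y). Setting ∂π_Y/∂q_Y = 0: 166 - 8q_Y - 4(q_F) = 0.
So q_F = (127 - 4q_Y)/8 and q_Y = (166 - 4q_F)/8.
Substituting one into the other gives q_F = 22/3 and q_Y = 205/12.
Total output Q = 22/3 + 205/12 = 293/12.

24.42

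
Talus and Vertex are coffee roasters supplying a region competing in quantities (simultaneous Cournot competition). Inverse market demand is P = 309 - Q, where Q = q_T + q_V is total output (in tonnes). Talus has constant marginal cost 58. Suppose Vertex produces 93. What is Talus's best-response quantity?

79

With the rival's output fixed at 93, Talus's profit is π_T = (309 - 93 - q_T)q_T - (58q_T) = (216 - q_T)q_T - (58q_T).
∂π_T/∂q_T = 158 - 2q_T = 0, so q_T = 79.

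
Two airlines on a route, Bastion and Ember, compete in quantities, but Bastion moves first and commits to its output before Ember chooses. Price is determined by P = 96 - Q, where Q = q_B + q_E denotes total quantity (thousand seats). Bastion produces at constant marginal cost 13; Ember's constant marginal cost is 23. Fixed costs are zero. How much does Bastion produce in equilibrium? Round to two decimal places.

46.50

Solve by backward induction. Given q_B, the follower Ember maximises π_E = (96 - q_B - q_E)q_E - 23q_E.
∂π_E/∂q_E = 73 - q_B - 2q_E = 0 gives the reaction function q_E = (73 - q_B)/2.
The leader anticipates this reaction. Substituting into P = 96 - Q gives P = 119/2 - (1/2)q_B, so π_B = (119/2 - (1/2)q_B)q_B - 13q_B.
Maximising: ∂π_B/∂q_B = 93/2 - q_B = 0, giving q_B = 93/2.
Then q_E = (73 - 93/2)/2 = 53/4.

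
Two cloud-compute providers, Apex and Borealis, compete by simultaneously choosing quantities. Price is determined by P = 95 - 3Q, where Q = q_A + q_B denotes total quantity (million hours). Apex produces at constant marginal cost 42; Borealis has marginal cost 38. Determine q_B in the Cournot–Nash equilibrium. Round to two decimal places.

6.78

Apex's profit: π_A = (95 - 3Q)q_A - (42q_A). Setting ∂π_A/∂q_A = 0: 53 - 6q_A - 3(q_B) = 0.
Borealis's profit: π_B = (95 - 3Q)q_B - (38q_B). Setting ∂π_B/∂q_B = 0: 57 - 6q_B - 3(q_A) = 0.
Best responses: q_A = (53 - 3q_B)/6, q_B = (57 - 3q_A)/6.
Solving the pair: q_A = 49/9, q_B = 61/9.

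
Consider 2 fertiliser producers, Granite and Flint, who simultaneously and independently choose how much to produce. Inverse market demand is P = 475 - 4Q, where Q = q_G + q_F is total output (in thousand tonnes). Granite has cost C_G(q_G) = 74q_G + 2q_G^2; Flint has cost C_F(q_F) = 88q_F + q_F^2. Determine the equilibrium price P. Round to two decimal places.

Granite's profit: π_G = (475 - 4Q)q_G - (74q_G + 2q_G²). Setting ∂π_G/∂q_G = 0: 401 - 12q_G - 4(q_F) = 0.
Flint's first-order condition: 387 - 10q_F - 4(q_G) = 0.
Best responses: q_G = (401 - 4q_F)/12, q_F = (387 - 4q_G)/10.
Solving the pair: q_G = 1231/52, q_F = 380/13.
Total output Q = 52.9038, so price P = 475 - 4·52.9038 = 263.3846.

263.38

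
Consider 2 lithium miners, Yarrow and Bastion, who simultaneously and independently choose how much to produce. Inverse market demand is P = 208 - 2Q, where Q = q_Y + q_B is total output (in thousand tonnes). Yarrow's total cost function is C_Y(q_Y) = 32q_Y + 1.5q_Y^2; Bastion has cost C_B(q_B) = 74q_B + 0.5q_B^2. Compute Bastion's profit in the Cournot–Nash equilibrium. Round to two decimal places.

893.33

Yarrow's profit: π_Y = (208 - 2Q)q_Y - (32q_Y + (3/2)q_Y²). Setting ∂π_Y/∂q_Y = 0: 176 - 7q_Y - 2(q_B) = 0.
Bastion's first-order condition: 134 - 5q_B - 2(q_Y) = 0.
So q_Y = (176 - 2q_B)/7 and q_B = (134 - 2q_Y)/5.
Solving the pair: q_Y = 612/31, q_B = 586/31.
Price P = 208 - 2·(1198/31) = 130.7097.
Bastion's profit: 130.7097·(586/31) - 74·(586/31) - (1/2)(586/31)² = 893.3299.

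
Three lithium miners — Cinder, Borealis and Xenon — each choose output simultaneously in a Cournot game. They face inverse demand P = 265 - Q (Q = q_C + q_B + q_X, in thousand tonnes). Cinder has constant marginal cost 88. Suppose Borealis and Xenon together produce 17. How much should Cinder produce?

80

With rivals' combined output fixed at 17, Cinder's profit is π_C = (265 - 17 - q_C)q_C - (88q_C) = (248 - q_C)q_C - (88q_C).
∂π_C/∂q_C = 160 - 2q_C = 0, so q_C = 80.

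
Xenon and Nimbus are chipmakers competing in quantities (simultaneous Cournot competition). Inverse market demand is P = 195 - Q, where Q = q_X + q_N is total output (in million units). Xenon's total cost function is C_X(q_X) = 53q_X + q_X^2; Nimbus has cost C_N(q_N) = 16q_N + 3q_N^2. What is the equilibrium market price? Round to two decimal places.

Xenon's profit: π_X = (195 - Q)q_X - (53q_X + q_X²). Setting ∂π_X/∂q_X = 0: 142 - 4q_X - (q_N) = 0.
Nimbus's profit: π_N = (195 - Q)q_N - (16q_N + 3q_N²). Setting ∂π_N/∂q_N = 0: 179 - 8q_N - (q_X) = 0.
Rearranging gives the reaction functions q_X = (142 - q_N)/4 and q_N = (179 - q_X)/8.
Solving the pair: q_X = 957/31, q_N = 574/31.
Total output Q = 1531/31, so price P = 195 - 1531/31 = 145.6129.

145.61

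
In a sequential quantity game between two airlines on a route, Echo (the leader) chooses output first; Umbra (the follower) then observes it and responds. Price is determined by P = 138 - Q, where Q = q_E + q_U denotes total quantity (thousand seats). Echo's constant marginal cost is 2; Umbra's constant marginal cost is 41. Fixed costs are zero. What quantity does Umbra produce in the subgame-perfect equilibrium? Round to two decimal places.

The follower Umbra best-responds to any q_E: π_U = (138 - Q)q_U - 41q_U.
∂π_U/∂q_U = 97 - q_E - 2q_U = 0 gives the reaction function q_U = (97 - q_E)/2.
The leader anticipates this reaction. Substituting into P = 138 - Q gives P = 179/2 - (1/2)q_E, so π_E = (179/2 - (1/2)q_E)q_E - 2q_E.
The leader's first-order condition 175/2 - q_E = 0 yields q_E = 175/2.
Then q_U = (97 - 175/2)/2 = 19/4.

4.75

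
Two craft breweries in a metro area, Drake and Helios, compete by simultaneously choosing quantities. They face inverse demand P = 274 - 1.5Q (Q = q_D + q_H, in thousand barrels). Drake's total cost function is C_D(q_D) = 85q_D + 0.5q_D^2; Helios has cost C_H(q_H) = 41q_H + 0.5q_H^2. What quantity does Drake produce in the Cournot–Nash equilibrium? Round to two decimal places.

29.56

Drake's profit: π_D = (274 - 1.5Q)q_D - (85q_D + (1/2)q_D²). Setting ∂π_D/∂q_D = 0: 189 - 4q_D - (3/2)(q_H) = 0.
Helios's profit: π_H = (274 - 1.5Q)q_H - (41q_H + (1/2)q_H²). Setting ∂π_H/∂q_H = 0: 233 - 4q_H - (3/2)(q_D) = 0.
So q_D = (189 - (3/2)q_H)/4 and q_H = (233 - (3/2)q_D)/4.
Substituting one into the other gives q_D = 1626/55 and q_H = 47.1636.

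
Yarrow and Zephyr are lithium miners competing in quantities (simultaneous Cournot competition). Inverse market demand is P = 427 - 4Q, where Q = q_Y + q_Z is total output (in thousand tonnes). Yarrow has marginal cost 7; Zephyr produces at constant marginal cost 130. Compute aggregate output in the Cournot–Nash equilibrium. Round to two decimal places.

59.75

Yarrow's profit: π_Y = (427 - 4Q)q_Y - (7q_Y). Setting ∂π_Y/∂q_Y = 0: 420 - 8q_Y - 4(q_Z) = 0.
Zephyr's profit: π_Z = (427 - 4Q)q_Z - (130q_Z). Setting ∂π_Z/∂q_Z = 0: 297 - 8q_Z - 4(q_Y) = 0.
Best responses: q_Y = (420 - 4q_Z)/8, q_Z = (297 - 4q_Y)/8.
Substituting one into the other gives q_Y = 181/4 and q_Z = 29/2.
Total output Q = 181/4 + 29/2 = 239/4.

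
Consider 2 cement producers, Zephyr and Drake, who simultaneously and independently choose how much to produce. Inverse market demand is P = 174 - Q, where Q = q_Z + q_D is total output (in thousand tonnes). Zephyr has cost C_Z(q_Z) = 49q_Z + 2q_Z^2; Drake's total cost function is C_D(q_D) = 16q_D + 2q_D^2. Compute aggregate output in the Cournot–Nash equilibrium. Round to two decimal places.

40.43

Zephyr's profit: π_Z = (174 - Q)q_Z - (49q_Z + 2q_Z²). Setting ∂π_Z/∂q_Z = 0: 125 - 6q_Z - (q_D) = 0.
Drake's first-order condition: 158 - 6q_D - (q_Z) = 0.
Best responses: q_Z = (125 - q_D)/6, q_D = (158 - q_Z)/6.
Solving the pair: q_Z = 592/35, q_D = 823/35.
Total output Q = 592/35 + 823/35 = 283/7.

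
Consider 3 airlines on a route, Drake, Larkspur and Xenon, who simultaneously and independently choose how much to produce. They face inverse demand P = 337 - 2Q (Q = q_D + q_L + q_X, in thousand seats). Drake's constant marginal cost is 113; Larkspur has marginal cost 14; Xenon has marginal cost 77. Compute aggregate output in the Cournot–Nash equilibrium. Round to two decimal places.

Drake's profit: π_D = (337 - 2Q)q_D - (113q_D). Setting ∂π_D/∂q_D = 0: 224 - 4q_D - 2(q_L + q_X) = 0.
Larkspur's first-order condition: 323 - 4q_L - 2(q_D + q_X) = 0.
Xenon's profit: π_X = (337 - 2Q)q_X - (77q_X). Setting ∂π_X/∂q_X = 0: 260 - 4q_X - 2(q_D + q_L) = 0.
Adding the 3 first-order conditions: 807 − 8Q = 0, so Q = 807/8.
Back-substituting: q_D = (224 − 807/4)/2 = 89/8, q_L = (323 − 807/4)/2 = 485/8, q_X = (260 − 807/4)/2 = 233/8.
Total output Q = 89/8 + 485/8 + 233/8 = 807/8.

100.88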